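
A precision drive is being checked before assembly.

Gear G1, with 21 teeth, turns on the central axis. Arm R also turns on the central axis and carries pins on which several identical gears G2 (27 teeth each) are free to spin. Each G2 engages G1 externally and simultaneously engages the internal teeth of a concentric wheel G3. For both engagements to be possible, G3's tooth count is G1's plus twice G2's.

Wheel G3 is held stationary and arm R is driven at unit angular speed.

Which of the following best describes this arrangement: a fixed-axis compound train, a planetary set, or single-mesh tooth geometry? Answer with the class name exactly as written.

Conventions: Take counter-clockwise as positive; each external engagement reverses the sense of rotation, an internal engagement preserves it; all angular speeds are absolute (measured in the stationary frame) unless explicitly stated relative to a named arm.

recognized (axles ride arm R): planetary set, 21/27/75 teeth
classification: planetary set

planetary set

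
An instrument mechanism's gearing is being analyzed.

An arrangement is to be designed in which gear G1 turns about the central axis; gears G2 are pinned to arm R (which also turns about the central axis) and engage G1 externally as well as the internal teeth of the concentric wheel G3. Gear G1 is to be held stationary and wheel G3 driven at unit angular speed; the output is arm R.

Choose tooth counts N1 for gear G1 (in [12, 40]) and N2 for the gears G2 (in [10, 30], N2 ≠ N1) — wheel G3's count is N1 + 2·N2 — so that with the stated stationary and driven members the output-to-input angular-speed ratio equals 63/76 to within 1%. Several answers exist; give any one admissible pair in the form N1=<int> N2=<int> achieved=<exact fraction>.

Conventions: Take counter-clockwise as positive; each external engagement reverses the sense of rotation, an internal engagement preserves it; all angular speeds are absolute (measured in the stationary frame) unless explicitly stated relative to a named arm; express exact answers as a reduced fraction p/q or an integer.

N1=13 N2=25 achieved=63/76

design class (target 63/76): planetary set
Willis with ω_sun = 0: ω_arm/ω_ring = N3/(N1+N3); set equal to 63/76  ⇒  N3/N1 = (63/76)/(1 − 63/76) = 63/13
N3 = N1 + 2·N2  ⇒  N2/N1 = (N3/N1 − 1)/2 = (63/13 − 1)/2 = 25/13
smallest multiple with N1 ≥ 12 and N2 ≥ 10: k = 1  ⇒  N1 = 1·13 = 13, N2 = 1·25 = 25 (N1 ≤ 40, N2 ≤ 30, N2 ≠ N1 ✓), N3 = 13 + 2·25 = 63
check: N3/(N1+N3) with N1 = 13, N3 = 63 gives 63/76; |achieved − target| = 0 ≤ 63/7600 ✓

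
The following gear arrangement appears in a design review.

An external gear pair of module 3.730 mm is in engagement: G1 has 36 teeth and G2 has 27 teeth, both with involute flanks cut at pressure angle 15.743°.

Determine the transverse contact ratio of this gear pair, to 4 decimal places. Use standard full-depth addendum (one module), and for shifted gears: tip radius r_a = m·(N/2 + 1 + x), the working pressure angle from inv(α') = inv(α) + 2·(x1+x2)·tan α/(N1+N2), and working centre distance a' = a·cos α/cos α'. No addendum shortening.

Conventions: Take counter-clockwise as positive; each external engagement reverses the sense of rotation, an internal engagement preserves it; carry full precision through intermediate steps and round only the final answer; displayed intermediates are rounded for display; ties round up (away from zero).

topology: single-mesh involute geometry — m = 3.730, 36T/27T pair
base radii: r_b1 = 64.621471, r_b2 = 48.466103
tip radii: r_a1 = 70.870000, r_a2 = 54.085000
no profile shift: α' = α, a' = a
action lengths: √(r_a1²−r_b1²) = 29.096777, √(r_a2²−r_b2²) = 24.004668
base pitch p_b = π·m·cos α = 11.278574
CR = (29.096777 + 24.004668 − 117.495000·sin 15.74300°)/11.278574 = 1.881653
contact ratio ≈ 1.8817

1.8817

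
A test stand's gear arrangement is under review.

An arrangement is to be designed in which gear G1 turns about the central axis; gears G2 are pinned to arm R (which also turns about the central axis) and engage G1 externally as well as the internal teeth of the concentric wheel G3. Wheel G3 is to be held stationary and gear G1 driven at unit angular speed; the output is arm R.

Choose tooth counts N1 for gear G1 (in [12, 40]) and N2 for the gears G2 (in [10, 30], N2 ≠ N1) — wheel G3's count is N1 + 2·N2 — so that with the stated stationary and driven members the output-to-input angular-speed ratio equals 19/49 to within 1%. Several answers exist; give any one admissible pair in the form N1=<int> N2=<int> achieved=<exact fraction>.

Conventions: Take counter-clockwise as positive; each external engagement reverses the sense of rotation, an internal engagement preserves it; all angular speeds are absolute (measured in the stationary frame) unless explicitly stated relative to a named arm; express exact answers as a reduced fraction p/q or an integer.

planetary set to be sized for 19/49 (Willis relation)
Willis with ω_ring = 0: ω_arm/ω_sun = N1/(N1+N3); set equal to 19/49  ⇒  N3/N1 = 1/(19/49) − 1 = 30/19
N3 = N1 + 2·N2  ⇒  N2/N1 = (N3/N1 − 1)/2 = (30/19 − 1)/2 = 11/38
smallest multiple with N1 ≥ 12 and N2 ≥ 10: k = 1  ⇒  N1 = 1·38 = 38, N2 = 1·11 = 11 (N1 ≤ 40, N2 ≤ 30, N2 ≠ N1 ✓), N3 = 38 + 2·11 = 60
check: N1/(N1+N3) with N1 = 38, N3 = 60 gives 19/49; |achieved − target| = 0 ≤ 19/4900 ✓

N1=38 N2=11 achieved=19/49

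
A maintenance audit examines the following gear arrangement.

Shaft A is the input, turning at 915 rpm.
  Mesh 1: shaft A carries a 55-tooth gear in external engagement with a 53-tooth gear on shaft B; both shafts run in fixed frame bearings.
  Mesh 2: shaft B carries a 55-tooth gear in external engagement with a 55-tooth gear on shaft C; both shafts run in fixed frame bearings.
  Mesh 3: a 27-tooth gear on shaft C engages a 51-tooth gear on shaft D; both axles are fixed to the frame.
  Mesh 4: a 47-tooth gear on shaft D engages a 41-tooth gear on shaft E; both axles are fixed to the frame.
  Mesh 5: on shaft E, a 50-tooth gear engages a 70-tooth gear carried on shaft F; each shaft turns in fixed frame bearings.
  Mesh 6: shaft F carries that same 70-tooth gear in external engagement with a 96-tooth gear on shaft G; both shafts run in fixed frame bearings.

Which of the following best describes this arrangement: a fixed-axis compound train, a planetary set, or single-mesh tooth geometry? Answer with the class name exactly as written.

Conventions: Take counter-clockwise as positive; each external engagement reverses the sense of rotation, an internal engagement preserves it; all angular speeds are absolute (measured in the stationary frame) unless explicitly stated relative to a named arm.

topology: fixed-axis compound train — 6 meshes, A→G
classification: fixed-axis compound train

fixed-axis compound train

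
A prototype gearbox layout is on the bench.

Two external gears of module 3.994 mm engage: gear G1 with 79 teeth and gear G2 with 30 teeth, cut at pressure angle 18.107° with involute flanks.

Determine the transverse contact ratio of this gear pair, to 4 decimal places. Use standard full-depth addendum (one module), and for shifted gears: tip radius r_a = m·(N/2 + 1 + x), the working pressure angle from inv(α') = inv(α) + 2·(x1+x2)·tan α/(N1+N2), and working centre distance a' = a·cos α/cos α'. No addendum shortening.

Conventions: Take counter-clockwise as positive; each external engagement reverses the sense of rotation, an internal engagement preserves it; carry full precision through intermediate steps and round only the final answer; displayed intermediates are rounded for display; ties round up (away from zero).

class = single-mesh tooth geometry [involute pair 79T × 30T, m = 3.994]
base radii: r_b1 = 149.950224, r_b2 = 56.943123
tip radii: r_a1 = 161.757000, r_a2 = 63.904000
no profile shift: α' = α, a' = a
action lengths: √(r_a1²−r_b1²) = 60.665124, √(r_a2²−r_b2²) = 29.003482
base pitch p_b = π·m·cos α = 11.926140
CR = (60.665124 + 29.003482 − 217.673000·sin 18.10700°)/11.926140 = 1.846151
contact ratio ≈ 1.8462

1.8462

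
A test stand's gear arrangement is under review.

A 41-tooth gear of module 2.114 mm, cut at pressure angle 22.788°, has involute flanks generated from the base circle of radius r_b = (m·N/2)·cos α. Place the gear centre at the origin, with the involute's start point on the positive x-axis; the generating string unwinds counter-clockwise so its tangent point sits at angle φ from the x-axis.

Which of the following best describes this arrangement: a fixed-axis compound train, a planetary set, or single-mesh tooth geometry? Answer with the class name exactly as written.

class = single-mesh tooth geometry [base-circle involute, m = 2.114, 41T]
classification: single-mesh tooth geometry

single-mesh tooth geometry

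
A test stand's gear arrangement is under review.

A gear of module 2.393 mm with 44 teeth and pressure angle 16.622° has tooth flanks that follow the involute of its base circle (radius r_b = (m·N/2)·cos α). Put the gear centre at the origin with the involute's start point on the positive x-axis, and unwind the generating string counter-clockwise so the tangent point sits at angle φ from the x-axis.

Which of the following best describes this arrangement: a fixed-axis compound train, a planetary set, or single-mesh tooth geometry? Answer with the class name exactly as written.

topology: single-mesh involute geometry — m = 2.393, N = 44
classification: single-mesh tooth geometry

single-mesh tooth geometry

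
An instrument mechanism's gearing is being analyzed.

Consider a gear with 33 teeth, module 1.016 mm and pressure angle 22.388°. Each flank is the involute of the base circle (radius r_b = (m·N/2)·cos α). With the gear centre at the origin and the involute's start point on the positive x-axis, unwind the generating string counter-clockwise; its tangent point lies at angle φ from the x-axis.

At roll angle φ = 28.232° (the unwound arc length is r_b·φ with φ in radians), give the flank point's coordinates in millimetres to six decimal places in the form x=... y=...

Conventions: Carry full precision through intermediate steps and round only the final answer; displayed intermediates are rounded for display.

class = single-mesh tooth geometry [base-circle involute, m = 1.016, 33T]
pitch radius r_p = m·N/2 = 1.016·33/2 = 16.764000
base radius r_b = r_p·cos α = 16.764000·cos 22.388° = 15.500427
roll angle φ = 28.232° = 0.49274135 rad
x = r_b·(cos φ + φ·sin φ) = 17.269448
y = r_b·(sin φ − φ·cos φ) = 0.603251

x=17.269448 y=0.603251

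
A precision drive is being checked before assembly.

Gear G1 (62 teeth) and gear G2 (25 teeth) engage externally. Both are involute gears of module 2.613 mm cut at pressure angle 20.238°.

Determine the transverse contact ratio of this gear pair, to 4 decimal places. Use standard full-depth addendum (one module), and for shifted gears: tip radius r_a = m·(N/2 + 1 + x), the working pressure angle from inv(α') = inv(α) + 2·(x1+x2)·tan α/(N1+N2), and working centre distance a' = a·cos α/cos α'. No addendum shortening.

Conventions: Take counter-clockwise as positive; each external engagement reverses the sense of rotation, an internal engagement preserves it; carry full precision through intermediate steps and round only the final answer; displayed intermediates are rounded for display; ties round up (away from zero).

1.6893

single-mesh involute tooth geometry (62T engaging 25T at module 2.613)
base radii: r_b1 = 76.002183, r_b2 = 30.646042
tip radii: r_a1 = 83.616000, r_a2 = 35.275500
no profile shift: α' = α, a' = a
action lengths: √(r_a1²−r_b1²) = 34.861205, √(r_a2²−r_b2²) = 17.469431
base pitch p_b = π·m·cos α = 7.702190
CR = (34.861205 + 17.469431 − 113.665500·sin 20.23800°)/7.702190 = 1.689312
contact ratio ≈ 1.6893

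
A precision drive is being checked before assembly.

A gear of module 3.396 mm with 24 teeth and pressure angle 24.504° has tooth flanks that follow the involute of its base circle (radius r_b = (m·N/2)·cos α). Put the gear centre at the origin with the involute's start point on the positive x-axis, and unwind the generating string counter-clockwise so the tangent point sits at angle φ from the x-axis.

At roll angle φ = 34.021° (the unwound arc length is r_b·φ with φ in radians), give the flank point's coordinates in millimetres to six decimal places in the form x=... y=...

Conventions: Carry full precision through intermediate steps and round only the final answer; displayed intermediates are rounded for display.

recognized (one wheel, involute flank): single-mesh tooth geometry, m = 3.396, N = 24
pitch radius r_p = m·N/2 = 3.396·24/2 = 40.752000
base radius r_b = r_p·cos α = 40.752000·cos 24.504° = 37.081562
roll angle φ = 34.021° = 0.59377846 rad
x = r_b·(cos φ + φ·sin φ) = 43.053535
y = r_b·(sin φ − φ·cos φ) = 2.497584

x=43.053535 y=2.497584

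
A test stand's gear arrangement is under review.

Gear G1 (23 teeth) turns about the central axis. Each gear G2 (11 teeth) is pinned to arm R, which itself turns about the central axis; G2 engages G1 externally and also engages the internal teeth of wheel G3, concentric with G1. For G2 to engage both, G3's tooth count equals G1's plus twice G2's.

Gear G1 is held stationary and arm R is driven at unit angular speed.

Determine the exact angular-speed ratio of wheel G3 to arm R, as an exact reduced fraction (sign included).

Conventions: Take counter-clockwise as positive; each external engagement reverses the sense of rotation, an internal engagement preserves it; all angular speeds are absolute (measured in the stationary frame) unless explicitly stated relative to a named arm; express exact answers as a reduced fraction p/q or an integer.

class = planetary set [G3 = 23+2·11 = 45; Willis about the carrier]
ring teeth: 23 + 2·11 = 45
23(ω_sun−ω_arm) = −45(ω_ring−ω_arm),  ω_sun = 0, ω_arm = 1
ω_ring = 1 − (23/45)(0−1) = 68/45
ω_out/ω_in = 68/45

68/45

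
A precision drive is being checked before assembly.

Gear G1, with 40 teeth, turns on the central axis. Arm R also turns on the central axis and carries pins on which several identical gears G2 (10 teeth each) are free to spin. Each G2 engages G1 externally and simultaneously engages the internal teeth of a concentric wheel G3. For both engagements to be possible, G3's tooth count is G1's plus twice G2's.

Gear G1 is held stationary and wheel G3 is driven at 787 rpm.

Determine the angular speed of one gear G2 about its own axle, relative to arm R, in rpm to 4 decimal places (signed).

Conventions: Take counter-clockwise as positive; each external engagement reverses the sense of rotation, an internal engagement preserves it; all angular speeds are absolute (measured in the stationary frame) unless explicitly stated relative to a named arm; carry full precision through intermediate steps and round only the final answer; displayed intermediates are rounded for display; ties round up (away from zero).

class = planetary set [G3 = 40+2·10 = 60; Willis about the carrier]
normalise by the input: solve with ω_ring = 1, then scale by 787 rpm
ring teeth: 40 + 2·10 = 60
40(ω_sun−ω_arm) = −60(ω_ring−ω_arm),  ω_sun = 0, ω_ring = 1
40(0−ω_arm) = −60(1−ω_arm)  ⇒  100·ω_arm = 60  ⇒  ω_arm = 3/5
sun–planet mesh: 40·(0−3/5) = −10·(ω_p−ω_arm)  ⇒  ω_p−ω_arm = 12/5
scale: ω_p−ω_arm = 12/5 × 787 rpm = +1888.8000 rpm

+1888.8000 rpm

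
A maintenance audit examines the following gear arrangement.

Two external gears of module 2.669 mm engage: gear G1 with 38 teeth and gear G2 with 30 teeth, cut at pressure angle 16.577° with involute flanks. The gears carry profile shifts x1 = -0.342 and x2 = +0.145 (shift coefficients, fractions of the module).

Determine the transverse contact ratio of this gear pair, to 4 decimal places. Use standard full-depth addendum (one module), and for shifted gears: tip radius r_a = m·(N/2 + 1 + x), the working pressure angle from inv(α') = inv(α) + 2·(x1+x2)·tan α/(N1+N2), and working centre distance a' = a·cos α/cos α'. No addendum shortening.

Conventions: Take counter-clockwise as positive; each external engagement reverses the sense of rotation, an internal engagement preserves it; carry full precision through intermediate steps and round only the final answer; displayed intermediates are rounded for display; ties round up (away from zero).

1.9237

class = single-mesh tooth geometry [involute pair 38T × 30T, m = 2.669]
base radii: r_b1 = 48.603308, r_b2 = 38.371032
tip radii: r_a1 = 52.467202, r_a2 = 43.091005
inv(α') = inv(16.577°) + 2·(-0.342+0.145)·tan α/(38+30) = 0.00662790  ⇒  α' = 15.37179°
a' = a·cos α / cos α' = 90.7460·cos 16.577°/cos 15.37179° = 90.201194
action lengths: √(r_a1²−r_b1²) = 19.761724, √(r_a2²−r_b2²) = 19.608635
base pitch p_b = π·m·cos α = 8.036410
CR = (19.761724 + 19.608635 − 90.201194·sin 15.37179°)/8.036410 = 1.923708
contact ratio ≈ 1.9237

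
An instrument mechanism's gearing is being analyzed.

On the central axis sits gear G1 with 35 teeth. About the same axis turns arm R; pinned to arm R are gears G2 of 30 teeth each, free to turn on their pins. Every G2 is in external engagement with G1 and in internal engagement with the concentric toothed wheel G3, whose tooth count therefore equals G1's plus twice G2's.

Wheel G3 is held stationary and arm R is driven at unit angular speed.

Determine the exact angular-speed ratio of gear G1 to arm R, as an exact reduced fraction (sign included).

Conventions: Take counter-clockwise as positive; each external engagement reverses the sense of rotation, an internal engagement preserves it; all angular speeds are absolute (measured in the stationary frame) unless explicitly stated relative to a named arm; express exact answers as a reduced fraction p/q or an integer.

26/7

topology: planetary set — G1 35T / G2 30T / G3 95T, arm = carrier (Willis)
ring teeth: 35 + 2·30 = 95
35(ω_sun−ω_arm) = −95(ω_ring−ω_arm),  ω_ring = 0, ω_arm = 1
ω_sun = 1 − (95/35)(0−1) = 26/7
ω_out/ω_in = 26/7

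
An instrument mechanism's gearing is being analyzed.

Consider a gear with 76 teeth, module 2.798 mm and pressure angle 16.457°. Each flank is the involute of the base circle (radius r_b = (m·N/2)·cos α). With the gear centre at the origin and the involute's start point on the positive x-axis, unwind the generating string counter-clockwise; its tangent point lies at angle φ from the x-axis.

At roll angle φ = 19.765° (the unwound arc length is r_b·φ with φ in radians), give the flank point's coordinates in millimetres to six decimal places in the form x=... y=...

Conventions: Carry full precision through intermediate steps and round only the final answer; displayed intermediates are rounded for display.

x=107.856003 y=1.378761

recognized (one wheel, involute flank): single-mesh tooth geometry, m = 2.798, N = 76
pitch radius r_p = m·N/2 = 2.798·76/2 = 106.324000
base radius r_b = r_p·cos α = 106.324000·cos 16.457° = 101.968184
roll angle φ = 19.765° = 0.34496433 rad
x = r_b·(cos φ + φ·sin φ) = 107.856003
y = r_b·(sin φ − φ·cos φ) = 1.378761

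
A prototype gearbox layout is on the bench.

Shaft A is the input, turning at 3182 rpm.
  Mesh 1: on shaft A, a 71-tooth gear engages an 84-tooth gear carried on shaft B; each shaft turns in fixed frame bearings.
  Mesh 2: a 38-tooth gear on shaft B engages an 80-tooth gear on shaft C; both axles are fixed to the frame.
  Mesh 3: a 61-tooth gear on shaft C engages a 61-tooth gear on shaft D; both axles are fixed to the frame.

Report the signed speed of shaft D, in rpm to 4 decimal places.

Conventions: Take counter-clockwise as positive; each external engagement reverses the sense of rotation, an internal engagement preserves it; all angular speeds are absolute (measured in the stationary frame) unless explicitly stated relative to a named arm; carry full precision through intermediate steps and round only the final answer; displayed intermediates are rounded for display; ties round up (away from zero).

-1277.5351 rpm

recognized (4 fixed axles, 3 meshes): fixed-axis compound train
mesh 1 [71T→84T]: ω = 3182.0000×71/84 = 2689.5476 rpm, sense flips to −
mesh 2 [38T→80T]: ω = 2689.5476×38/80 = 1277.5351 rpm, sense flips to +
mesh 3 [61T→61T]: ω = 1277.5351×61/61 = 1277.5351 rpm, sense flips to −
signed output speed = -1277.5351 rpm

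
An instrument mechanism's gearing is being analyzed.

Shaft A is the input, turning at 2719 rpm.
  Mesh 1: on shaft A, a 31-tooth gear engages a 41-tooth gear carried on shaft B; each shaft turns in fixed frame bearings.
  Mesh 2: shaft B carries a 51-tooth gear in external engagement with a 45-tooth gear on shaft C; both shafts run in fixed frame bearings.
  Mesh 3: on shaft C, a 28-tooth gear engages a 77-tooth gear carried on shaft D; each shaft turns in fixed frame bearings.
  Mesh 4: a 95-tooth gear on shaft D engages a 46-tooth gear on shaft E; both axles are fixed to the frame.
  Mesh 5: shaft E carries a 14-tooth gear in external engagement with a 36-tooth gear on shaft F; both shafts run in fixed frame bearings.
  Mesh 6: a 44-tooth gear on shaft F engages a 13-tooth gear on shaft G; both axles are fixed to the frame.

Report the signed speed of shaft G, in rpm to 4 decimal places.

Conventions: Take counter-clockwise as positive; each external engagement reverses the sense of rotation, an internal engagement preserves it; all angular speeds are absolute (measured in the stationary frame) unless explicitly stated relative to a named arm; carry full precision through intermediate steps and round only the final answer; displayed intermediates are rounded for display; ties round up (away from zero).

recognized (7 fixed axles, 6 meshes): fixed-axis compound train
mesh 1 [31T→41T]: ω = 2719.0000×31/41 = 2055.8293 rpm, sense flips to −
mesh 2 [51T→45T]: ω = 2055.8293×51/45 = 2329.9398 rpm, sense flips to +
mesh 3 [28T→77T]: ω = 2329.9398×28/77 = 847.2508 rpm, sense flips to −
mesh 4 [95T→46T]: ω = 847.2508×95/46 = 1749.7572 rpm, sense flips to +
mesh 5 [14T→36T]: ω = 1749.7572×14/36 = 680.4611 rpm, sense flips to −
mesh 6 [44T→13T]: ω = 680.4611×44/13 = 2303.0992 rpm, sense flips to +
signed output speed = +2303.0992 rpm

+2303.0992 rpm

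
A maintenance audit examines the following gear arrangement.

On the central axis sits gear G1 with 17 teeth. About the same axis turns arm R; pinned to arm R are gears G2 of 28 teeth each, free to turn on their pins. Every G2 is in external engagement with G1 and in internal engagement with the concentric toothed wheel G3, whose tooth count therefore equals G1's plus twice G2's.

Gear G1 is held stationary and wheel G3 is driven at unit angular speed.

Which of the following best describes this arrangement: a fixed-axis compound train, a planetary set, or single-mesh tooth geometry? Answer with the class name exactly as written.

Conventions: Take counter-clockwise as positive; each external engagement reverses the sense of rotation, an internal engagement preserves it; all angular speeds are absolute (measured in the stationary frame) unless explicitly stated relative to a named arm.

planetary set

planetary set (17T centre, 28T on arm, 73T internal) — Willis relation
classification: planetary set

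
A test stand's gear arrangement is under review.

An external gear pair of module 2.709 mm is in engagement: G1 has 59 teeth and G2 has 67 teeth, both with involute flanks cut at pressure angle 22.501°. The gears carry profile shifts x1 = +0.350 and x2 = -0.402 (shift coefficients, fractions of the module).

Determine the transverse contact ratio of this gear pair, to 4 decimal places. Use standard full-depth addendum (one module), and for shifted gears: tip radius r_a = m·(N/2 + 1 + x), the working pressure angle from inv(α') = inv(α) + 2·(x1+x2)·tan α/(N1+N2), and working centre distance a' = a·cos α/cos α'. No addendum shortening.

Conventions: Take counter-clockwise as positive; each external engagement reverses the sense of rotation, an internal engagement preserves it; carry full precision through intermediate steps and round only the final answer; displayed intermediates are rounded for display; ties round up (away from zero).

1.6508

single-mesh involute tooth geometry (59T engaging 67T at module 2.709)
base radii: r_b1 = 73.831761, r_b2 = 83.842847
tip radii: r_a1 = 83.572650, r_a2 = 92.371482
inv(α') = inv(22.501°) + 2·(+0.350-0.402)·tan α/(59+67) = 0.02117557  ⇒  α' = 22.38618°
a' = a·cos α / cos α' = 170.6670·cos 22.501°/cos 22.38618° = 170.525791
action lengths: √(r_a1²−r_b1²) = 39.156850, √(r_a2²−r_b2²) = 38.766837
base pitch p_b = π·m·cos α = 7.862689
CR = (39.156850 + 38.766837 − 170.525791·sin 22.38618°)/7.862689 = 1.650756
contact ratio ≈ 1.6508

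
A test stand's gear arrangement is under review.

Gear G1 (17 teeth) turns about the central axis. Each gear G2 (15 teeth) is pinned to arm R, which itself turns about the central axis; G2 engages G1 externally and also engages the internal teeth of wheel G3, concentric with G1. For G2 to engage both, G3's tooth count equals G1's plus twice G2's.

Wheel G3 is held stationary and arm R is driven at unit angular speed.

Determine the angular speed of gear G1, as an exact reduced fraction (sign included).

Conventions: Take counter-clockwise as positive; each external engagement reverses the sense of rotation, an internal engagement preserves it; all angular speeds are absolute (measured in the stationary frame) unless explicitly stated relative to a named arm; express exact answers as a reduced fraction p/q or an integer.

planetary set (17T centre, 15T on arm, 47T internal) — Willis relation
ring teeth: 17 + 2·15 = 47
17(ω_sun−ω_arm) = −47(ω_ring−ω_arm),  ω_ring = 0, ω_arm = 1
ω_sun = 1 − (47/17)(0−1) = 64/17
exact speed ratio = 64/17

64/17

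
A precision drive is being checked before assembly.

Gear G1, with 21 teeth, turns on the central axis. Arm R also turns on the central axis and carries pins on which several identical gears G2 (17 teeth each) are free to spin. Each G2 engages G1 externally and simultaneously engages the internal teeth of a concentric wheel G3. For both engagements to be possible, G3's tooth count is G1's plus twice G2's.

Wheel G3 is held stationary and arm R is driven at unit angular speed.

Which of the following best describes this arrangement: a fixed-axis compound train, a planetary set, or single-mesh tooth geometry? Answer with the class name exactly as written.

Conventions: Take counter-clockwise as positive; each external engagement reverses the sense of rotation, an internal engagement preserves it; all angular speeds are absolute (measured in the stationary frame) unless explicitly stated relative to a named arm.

topology: planetary set — G1 21T / G2 17T / G3 55T, arm = carrier (Willis)
classification: planetary set

planetary set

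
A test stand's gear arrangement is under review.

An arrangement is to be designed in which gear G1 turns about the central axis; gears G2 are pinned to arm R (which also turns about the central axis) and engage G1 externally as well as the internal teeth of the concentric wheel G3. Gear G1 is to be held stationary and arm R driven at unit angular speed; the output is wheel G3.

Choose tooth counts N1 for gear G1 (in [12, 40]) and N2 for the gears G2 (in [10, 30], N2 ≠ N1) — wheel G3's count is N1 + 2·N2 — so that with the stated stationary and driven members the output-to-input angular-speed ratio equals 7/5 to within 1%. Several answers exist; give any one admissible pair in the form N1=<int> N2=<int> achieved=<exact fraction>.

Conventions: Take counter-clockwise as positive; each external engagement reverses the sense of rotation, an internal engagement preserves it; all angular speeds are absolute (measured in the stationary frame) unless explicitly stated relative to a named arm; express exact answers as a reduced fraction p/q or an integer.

class = planetary set [ratio 7/5 wanted; Willis about the carrier]
Willis with ω_sun = 0: ω_ring/ω_arm = (N1+N3)/N3; set equal to 7/5  ⇒  N3/N1 = 1/(7/5 − 1) = 5/2
N3 = N1 + 2·N2  ⇒  N2/N1 = (N3/N1 − 1)/2 = (5/2 − 1)/2 = 3/4
smallest multiple with N1 ≥ 12 and N2 ≥ 10: k = 4  ⇒  N1 = 4·4 = 16, N2 = 4·3 = 12 (N1 ≤ 40, N2 ≤ 30, N2 ≠ N1 ✓), N3 = 16 + 2·12 = 40
check: (N1+N3)/N3 with N1 = 16, N3 = 40 gives 7/5; |achieved − target| = 0 ≤ 7/500 ✓

N1=16 N2=12 achieved=7/5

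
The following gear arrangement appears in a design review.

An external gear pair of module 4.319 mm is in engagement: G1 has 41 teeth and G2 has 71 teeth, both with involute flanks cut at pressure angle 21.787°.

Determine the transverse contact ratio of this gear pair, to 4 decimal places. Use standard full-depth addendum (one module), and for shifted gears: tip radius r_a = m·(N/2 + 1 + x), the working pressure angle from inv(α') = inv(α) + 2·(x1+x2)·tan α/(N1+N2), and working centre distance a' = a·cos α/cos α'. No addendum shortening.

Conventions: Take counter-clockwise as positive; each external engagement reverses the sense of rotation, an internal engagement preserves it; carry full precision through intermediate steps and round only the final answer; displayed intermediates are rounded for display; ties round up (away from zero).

1.6734

recognized (one external pair, fixed centres): single-mesh tooth geometry, m = 4.319, N1 = 41, N2 = 71
base radii: r_b1 = 82.215129, r_b2 = 142.372541
tip radii: r_a1 = 92.858500, r_a2 = 157.643500
no profile shift: α' = α, a' = a
action lengths: √(r_a1²−r_b1²) = 43.166811, √(r_a2²−r_b2²) = 67.687020
base pitch p_b = π·m·cos α = 12.599339
CR = (43.166811 + 67.687020 − 241.864000·sin 21.78700°)/12.599339 = 1.673443
contact ratio ≈ 1.6734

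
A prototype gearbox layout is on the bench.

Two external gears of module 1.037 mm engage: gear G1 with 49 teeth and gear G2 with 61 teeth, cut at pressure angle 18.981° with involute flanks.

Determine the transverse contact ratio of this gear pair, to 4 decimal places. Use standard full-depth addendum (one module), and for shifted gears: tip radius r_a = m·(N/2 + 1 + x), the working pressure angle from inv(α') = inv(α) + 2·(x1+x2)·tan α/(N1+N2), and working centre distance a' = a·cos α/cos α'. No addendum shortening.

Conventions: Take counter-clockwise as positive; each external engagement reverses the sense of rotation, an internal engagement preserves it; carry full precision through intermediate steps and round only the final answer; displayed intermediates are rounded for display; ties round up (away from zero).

1.8278

single-mesh involute tooth geometry (49T engaging 61T at module 1.037)
base radii: r_b1 = 24.025059, r_b2 = 29.908747
tip radii: r_a1 = 26.443500, r_a2 = 32.665500
no profile shift: α' = α, a' = a
action lengths: √(r_a1²−r_b1²) = 11.047860, √(r_a2²−r_b2²) = 13.133991
base pitch p_b = π·m·cos α = 3.080692
CR = (11.047860 + 13.133991 − 57.035000·sin 18.98100°)/3.080692 = 1.827822
contact ratio ≈ 1.8278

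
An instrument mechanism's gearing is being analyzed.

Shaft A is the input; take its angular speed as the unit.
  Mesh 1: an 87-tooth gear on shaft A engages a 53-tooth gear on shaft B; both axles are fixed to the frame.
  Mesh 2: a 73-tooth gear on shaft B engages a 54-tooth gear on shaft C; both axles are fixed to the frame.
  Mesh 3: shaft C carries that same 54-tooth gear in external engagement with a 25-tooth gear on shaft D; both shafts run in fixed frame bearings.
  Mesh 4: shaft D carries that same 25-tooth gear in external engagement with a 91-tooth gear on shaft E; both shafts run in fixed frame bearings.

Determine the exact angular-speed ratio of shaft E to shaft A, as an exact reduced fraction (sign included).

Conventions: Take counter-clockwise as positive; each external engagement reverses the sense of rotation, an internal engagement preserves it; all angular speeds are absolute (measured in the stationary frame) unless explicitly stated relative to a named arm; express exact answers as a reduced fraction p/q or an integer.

6351/4823

class = fixed-axis compound train [4 meshes; 4 ratios multiply, 4 sense flips]
mesh 1 [87T→53T]: running ratio 87/53, sense −
mesh 2 [73T→54T]: running ratio 2117/954, sense +
mesh 3 [54T→25T]: running ratio 6351/1325, sense −
mesh 4 [25T→91T]: running ratio 6351/4823, sense +
ω_out/ω_in = 6351/4823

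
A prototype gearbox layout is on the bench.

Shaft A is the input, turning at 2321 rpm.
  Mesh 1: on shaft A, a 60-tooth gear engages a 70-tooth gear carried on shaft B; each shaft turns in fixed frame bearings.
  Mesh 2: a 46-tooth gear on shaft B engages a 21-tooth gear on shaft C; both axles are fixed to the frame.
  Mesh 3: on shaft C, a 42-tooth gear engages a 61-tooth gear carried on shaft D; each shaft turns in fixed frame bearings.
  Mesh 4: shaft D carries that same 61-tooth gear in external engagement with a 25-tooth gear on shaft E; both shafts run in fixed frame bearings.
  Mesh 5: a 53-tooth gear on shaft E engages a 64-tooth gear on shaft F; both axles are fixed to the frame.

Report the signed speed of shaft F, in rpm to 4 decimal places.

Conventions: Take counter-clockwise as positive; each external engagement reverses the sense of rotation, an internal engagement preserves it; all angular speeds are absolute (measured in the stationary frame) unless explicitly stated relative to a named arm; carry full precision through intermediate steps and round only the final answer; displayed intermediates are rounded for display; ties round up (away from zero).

class = fixed-axis compound train [5 meshes; 5 ratios multiply, 5 sense flips]
mesh 1 [60T→70T]: ω = 2321.0000×60/70 = 1989.4286 rpm, sense flips to −
mesh 2 [46T→21T]: ω = 1989.4286×46/21 = 4357.7959 rpm, sense flips to +
mesh 3 [42T→61T]: ω = 4357.7959×42/61 = 3000.4496 rpm, sense flips to −
mesh 4 [61T→25T]: ω = 3000.4496×61/25 = 7321.0971 rpm, sense flips to +
mesh 5 [53T→64T]: ω = 7321.0971×53/64 = 6062.7836 rpm, sense flips to −
signed output speed = -6062.7836 rpm

-6062.7836 rpm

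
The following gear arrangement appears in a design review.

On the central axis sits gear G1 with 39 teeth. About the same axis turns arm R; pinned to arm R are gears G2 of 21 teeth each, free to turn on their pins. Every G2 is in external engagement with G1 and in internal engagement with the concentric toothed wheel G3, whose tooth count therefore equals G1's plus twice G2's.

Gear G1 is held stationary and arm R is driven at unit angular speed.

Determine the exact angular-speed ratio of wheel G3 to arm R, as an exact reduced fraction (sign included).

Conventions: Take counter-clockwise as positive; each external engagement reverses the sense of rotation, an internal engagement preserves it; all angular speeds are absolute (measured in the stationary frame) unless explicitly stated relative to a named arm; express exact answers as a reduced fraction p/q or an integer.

40/27

planetary set (39T centre, 21T on arm, 81T internal) — Willis relation
ring teeth: 39 + 2·21 = 81
39(ω_sun−ω_arm) = −81(ω_ring−ω_arm),  ω_sun = 0, ω_arm = 1
ω_ring = 1 − (39/81)(0−1) = 40/27
ω_out/ω_in = 40/27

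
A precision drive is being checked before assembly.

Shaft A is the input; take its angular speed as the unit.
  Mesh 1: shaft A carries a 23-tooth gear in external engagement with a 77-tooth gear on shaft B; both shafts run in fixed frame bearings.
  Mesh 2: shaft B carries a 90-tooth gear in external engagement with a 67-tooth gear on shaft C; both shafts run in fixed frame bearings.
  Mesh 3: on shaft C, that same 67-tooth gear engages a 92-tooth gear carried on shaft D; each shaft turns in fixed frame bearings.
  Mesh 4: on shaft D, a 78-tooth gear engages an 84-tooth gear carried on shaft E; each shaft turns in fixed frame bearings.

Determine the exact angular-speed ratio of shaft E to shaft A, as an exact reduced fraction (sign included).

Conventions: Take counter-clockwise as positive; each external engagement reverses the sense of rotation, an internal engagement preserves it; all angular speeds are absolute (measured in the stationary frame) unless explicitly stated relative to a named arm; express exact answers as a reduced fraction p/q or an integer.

class = fixed-axis compound train [4 meshes; 4 ratios multiply, 4 sense flips]
mesh 1 [23T→77T]: running ratio 23/77, sense −
mesh 2 [90T→67T]: running ratio 2070/5159, sense +
mesh 3 [67T→92T]: running ratio 45/154, sense −
mesh 4 [78T→84T]: running ratio 585/2156, sense +
ω_out/ω_in = 585/2156

585/2156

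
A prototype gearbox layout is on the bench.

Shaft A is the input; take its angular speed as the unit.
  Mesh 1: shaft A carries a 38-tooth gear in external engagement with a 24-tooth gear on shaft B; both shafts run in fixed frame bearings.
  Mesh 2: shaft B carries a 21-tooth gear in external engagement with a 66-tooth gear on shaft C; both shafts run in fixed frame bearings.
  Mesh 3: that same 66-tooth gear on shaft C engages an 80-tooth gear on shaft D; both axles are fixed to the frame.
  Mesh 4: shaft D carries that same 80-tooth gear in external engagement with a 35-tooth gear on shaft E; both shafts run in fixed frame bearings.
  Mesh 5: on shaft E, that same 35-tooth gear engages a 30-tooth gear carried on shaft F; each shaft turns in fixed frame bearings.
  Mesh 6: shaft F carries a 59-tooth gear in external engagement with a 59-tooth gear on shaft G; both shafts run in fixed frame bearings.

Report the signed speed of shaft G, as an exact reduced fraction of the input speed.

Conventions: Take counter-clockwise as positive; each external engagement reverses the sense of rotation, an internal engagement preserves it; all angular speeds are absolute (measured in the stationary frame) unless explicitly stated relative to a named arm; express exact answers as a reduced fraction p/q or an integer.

6-mesh fixed-axis compound train (all bearings frame-fixed)
mesh 1 [38T→24T]: |ω|/ω_in = 1×38/24 = 19/12, sense flips to −
mesh 2 [21T→66T]: |ω|/ω_in = (19/12)×21/66 = 133/264, sense flips to +
mesh 3 [66T→80T]: |ω|/ω_in = (133/264)×66/80 = 133/320, sense flips to −
mesh 4 [80T→35T]: |ω|/ω_in = (133/320)×80/35 = 19/20, sense flips to +
mesh 5 [35T→30T]: |ω|/ω_in = (19/20)×35/30 = 133/120, sense flips to −
mesh 6 [59T→59T]: |ω|/ω_in = (133/120)×59/59 = 133/120, sense flips to +
signed output speed (× input speed) = 133/120

133/120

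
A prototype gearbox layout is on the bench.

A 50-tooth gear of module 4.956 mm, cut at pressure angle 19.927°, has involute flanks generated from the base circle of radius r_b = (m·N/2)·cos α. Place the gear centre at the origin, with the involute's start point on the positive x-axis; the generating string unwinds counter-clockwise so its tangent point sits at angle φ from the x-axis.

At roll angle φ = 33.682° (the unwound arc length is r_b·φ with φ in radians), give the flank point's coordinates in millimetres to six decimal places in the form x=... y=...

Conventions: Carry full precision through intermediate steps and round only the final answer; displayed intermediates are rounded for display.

recognized (one wheel, involute flank): single-mesh tooth geometry, m = 4.956, N = 50
pitch radius r_p = m·N/2 = 4.956·50/2 = 123.900000
base radius r_b = r_p·cos α = 123.900000·cos 19.927° = 116.481812
roll angle φ = 33.682° = 0.58786180 rad
x = r_b·(cos φ + φ·sin φ) = 134.903012
y = r_b·(sin φ − φ·cos φ) = 7.618673

x=134.903012 y=7.618673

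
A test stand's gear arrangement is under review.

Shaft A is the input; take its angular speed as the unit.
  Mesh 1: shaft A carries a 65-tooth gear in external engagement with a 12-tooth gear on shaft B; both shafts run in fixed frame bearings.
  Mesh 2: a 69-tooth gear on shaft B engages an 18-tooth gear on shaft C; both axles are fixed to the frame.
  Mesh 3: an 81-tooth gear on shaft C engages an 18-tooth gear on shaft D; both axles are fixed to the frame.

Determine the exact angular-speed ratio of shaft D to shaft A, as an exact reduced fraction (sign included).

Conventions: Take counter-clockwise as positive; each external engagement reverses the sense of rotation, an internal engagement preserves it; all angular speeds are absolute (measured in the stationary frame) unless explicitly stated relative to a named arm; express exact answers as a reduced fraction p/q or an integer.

class = fixed-axis compound train [3 meshes; 3 ratios multiply, 3 sense flips]
mesh 1 [65T→12T]: running ratio 65/12, sense −
mesh 2 [69T→18T]: running ratio 1495/72, sense +
mesh 3 [81T→18T]: running ratio 1495/16, sense −
ω_out/ω_in = -1495/16

-1495/16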